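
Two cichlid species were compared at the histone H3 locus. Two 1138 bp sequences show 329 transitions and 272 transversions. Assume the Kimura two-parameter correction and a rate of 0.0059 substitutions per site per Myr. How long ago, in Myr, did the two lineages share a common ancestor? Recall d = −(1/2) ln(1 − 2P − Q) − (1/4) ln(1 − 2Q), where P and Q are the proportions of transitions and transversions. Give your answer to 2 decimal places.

P = 329/1138 ≈ 0.289104 and Q = 272/1138 ≈ 0.239016.
Under the Kimura two-parameter model, d = −½ ln(1 − 2P − Q) − ¼ ln(1 − 2Q).
1 − 2P − Q = 0.182776, giving −½ ln(0.182776) = 0.849747.
1 − 2Q = 0.521968, giving −¼ ln(0.521968) = 0.162537.
d = 0.849747 + 0.162537 = 1.012284.
Under a molecular clock d = 2μt, so t = d/(2μ) = 1.012284 / (2 × 0.0059) = 85.79 Myr.

85.79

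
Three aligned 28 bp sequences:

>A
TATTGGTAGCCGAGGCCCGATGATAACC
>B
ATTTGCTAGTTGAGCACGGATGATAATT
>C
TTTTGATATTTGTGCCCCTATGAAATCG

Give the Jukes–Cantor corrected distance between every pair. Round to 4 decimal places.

d(A,B) = 0.4850, d(A,C) = 0.5565, d(B,C) = 0.5565

A–B: 10/28 sites differ → p ≈ 0.357143, d = −0.75 ln(1 − 0.476191) = 0.484971 ≈ 0.4850.
A–C: 11/28 sites differ → p ≈ 0.392857, d = −0.75 ln(1 − 0.523809) = 0.556452 ≈ 0.5565.
B–C: 11/28 sites differ → p ≈ 0.392857, d = −0.75 ln(1 − 0.523809) = 0.556452 ≈ 0.5565.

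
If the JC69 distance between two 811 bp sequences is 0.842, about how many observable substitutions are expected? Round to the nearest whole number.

410

Invert JC69: p = (3/4)(1 − e^(−4d/3)) = 0.75 × (1 − e^(-1.122667)) = 0.75 × (1 − 0.325411) = 0.505942.
Expected differing sites = pL ≈ 0.505942 × 811 = 410.318962 ≈ 410.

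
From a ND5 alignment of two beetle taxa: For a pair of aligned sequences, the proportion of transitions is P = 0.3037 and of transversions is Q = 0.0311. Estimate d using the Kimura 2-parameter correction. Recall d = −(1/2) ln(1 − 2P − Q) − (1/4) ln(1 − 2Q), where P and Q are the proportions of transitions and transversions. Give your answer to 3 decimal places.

Under the Kimura two-parameter model, d = −½ ln(1 − 2P − Q) − ¼ ln(1 − 2Q).
1 − 2P − Q = 0.3615, giving −½ ln(0.3615) = 0.508747.
1 − 2Q = 0.9378, giving −¼ ln(0.9378) = 0.016055.
d = 0.508747 + 0.016055 = 0.524802.

0.525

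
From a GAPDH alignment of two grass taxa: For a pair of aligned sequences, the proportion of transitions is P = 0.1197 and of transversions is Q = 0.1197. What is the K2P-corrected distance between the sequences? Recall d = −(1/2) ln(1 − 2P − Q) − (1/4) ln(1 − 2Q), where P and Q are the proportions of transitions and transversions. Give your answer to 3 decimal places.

Under the Kimura two-parameter model, d = −½ ln(1 − 2P − Q) − ¼ ln(1 − 2Q).
1 − 2P − Q = 0.6409, giving −½ ln(0.6409) = 0.222441.
1 − 2Q = 0.7606, giving −¼ ln(0.7606) = 0.068412.
d = 0.222441 + 0.068412 = 0.290853.

0.291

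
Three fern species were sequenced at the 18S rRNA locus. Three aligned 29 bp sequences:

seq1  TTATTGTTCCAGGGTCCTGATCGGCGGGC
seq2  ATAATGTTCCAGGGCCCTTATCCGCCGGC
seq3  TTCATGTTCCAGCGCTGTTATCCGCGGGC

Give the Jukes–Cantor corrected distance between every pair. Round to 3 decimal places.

seq1–seq2: 6/29 sites differ → p ≈ 0.206897, d = −0.75 ln(1 − 0.275863) = 0.242081 ≈ 0.242.
seq1–seq3: 8/29 sites differ → p ≈ 0.275862, d = −0.75 ln(1 − 0.367816) = 0.343931 ≈ 0.344.
seq2–seq3: 6/29 sites differ → p ≈ 0.206897, d = −0.75 ln(1 − 0.275863) = 0.242081 ≈ 0.242.

d(seq1,seq2) = 0.242, d(seq1,seq3) = 0.344, d(seq2,seq3) = 0.242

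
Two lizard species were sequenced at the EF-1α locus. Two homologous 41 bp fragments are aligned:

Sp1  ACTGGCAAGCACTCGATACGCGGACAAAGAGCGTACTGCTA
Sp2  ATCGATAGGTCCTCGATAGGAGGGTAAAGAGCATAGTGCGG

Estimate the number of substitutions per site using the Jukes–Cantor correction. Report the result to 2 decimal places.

The sequences differ at 15 of 41 sites, so p = 15/41 ≈ 0.365854.
d = −(3/4) ln(1 − 4p/3) = −0.75 ln(1 − 0.487805) = −0.75 ln(0.512195)
  = −0.75 × (-0.669050) = 0.501788 substitutions/site.

0.50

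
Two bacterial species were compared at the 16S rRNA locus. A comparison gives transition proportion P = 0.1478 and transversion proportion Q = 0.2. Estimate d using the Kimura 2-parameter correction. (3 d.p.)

0.470

Under the Kimura two-parameter model, d = −½ ln(1 − 2P − Q) − ¼ ln(1 − 2Q).
1 − 2P − Q = 0.5044, giving −½ ln(0.5044) = 0.342193.
1 − 2Q = 0.6, giving −¼ ln(0.6) = 0.127706.
d = 0.342193 + 0.127706 = 0.469899.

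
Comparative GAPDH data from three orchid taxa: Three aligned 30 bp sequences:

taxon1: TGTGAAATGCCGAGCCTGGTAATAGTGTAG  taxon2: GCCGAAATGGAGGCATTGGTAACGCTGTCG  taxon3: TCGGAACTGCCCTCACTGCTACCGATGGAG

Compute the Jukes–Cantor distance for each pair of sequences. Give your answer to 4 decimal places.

d(taxon1,taxon2) = 0.6467, d(taxon1,taxon3) = 0.6467, d(taxon2,taxon3) = 0.6467

taxon1–taxon2: 13/30 sites differ → p ≈ 0.433333, d = −0.75 ln(1 − 0.577777) = 0.646666 ≈ 0.6467.
taxon1–taxon3: 13/30 sites differ → p ≈ 0.433333, d = −0.75 ln(1 − 0.577777) = 0.646666 ≈ 0.6467.
taxon2–taxon3: 13/30 sites differ → p ≈ 0.433333, d = −0.75 ln(1 − 0.577777) = 0.646666 ≈ 0.6467.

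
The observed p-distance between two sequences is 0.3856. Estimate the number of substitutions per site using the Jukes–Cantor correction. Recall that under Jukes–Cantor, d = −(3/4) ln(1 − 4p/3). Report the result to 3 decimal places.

0.541

d = −(3/4) ln(1 − 4p/3) = −0.75 ln(1 − 0.514133) = −0.75 ln(0.485867)
  = −0.75 × (-0.721820) = 0.541365 substitutions/site.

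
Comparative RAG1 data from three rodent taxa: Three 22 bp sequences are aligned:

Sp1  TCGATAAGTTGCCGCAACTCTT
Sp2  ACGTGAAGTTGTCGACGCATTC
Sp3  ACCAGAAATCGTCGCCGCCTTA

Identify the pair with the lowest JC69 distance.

Sp2 and Sp3

Sp1–Sp2: 10/22 differ, p = 0.455, d = 0.699.
Sp1–Sp3: 11/22 differ, p = 0.500, d = 0.824.
Sp2–Sp3: 7/22 differ, p = 0.318, d = 0.414.
The smallest distance is between Sp2 and Sp3.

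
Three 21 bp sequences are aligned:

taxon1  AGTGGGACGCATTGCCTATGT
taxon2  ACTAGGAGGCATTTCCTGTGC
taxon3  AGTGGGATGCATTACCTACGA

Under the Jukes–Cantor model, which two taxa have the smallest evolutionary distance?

taxon1 and taxon3

taxon1–taxon2: 6/21 differ, p = 0.286, d = 0.360.
taxon1–taxon3: 4/21 differ, p = 0.190, d = 0.220.
taxon2–taxon3: 7/21 differ, p = 0.333, d = 0.441.
The smallest distance is between taxon1 and taxon3.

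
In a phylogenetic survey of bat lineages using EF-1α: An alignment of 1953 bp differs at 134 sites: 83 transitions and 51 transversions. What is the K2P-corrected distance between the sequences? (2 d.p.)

0.07

P = 83/1953 ≈ 0.042499 and Q = 51/1953 ≈ 0.026114.
Under the Kimura two-parameter model, d = −½ ln(1 − 2P − Q) − ¼ ln(1 − 2Q).
1 − 2P − Q = 0.888888, giving −½ ln(0.888888) = 0.058892.
1 − 2Q = 0.947772, giving −¼ ln(0.947772) = 0.013410.
d = 0.058892 + 0.013410 = 0.072302.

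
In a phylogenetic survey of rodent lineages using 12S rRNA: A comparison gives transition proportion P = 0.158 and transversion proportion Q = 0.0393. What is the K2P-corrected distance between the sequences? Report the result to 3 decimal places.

0.240

Under the Kimura two-parameter model, d = −½ ln(1 − 2P − Q) − ¼ ln(1 − 2Q).
1 − 2P − Q = 0.6447, giving −½ ln(0.6447) = 0.219485.
1 − 2Q = 0.9214, giving −¼ ln(0.9214) = 0.020465.
d = 0.219485 + 0.020465 = 0.239950.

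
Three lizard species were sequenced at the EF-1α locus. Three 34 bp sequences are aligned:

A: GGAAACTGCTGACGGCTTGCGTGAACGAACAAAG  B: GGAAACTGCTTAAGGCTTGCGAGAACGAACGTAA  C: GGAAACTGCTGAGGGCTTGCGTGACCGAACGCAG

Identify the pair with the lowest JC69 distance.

A–B: 6/34 differ, p = 0.176, d = 0.201.
A–C: 4/34 differ, p = 0.118, d = 0.128.
B–C: 6/34 differ, p = 0.176, d = 0.201.
The smallest distance is between A and C.

A and C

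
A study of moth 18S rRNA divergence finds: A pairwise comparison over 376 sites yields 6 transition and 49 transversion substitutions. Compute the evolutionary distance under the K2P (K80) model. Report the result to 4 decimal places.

0.1640

P = 6/376 ≈ 0.015957 and Q = 49/376 ≈ 0.130319.
Under the Kimura two-parameter model, d = −½ ln(1 − 2P − Q) − ¼ ln(1 − 2Q).
1 − 2P − Q = 0.837767, giving −½ ln(0.837767) = 0.088508.
1 − 2Q = 0.739362, giving −¼ ln(0.739362) = 0.075492.
d = 0.088508 + 0.075492 = 0.164000.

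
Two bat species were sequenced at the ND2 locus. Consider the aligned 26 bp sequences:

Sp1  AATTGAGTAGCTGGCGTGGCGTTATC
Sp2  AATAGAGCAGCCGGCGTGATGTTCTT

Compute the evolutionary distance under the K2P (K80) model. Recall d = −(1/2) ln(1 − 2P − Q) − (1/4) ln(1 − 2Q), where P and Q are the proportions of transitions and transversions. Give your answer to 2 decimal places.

0.35

Of 26 sites, 5 differences are transitions and 2 are transversions, so P = 5/26 ≈ 0.192308 and Q = 2/26 ≈ 0.076923.
Under the Kimura two-parameter model, d = −½ ln(1 − 2P − Q) − ¼ ln(1 − 2Q).
1 − 2P − Q = 0.538461, giving −½ ln(0.538461) = 0.309520.
1 − 2Q = 0.846154, giving −¼ ln(0.846154) = 0.041763.
d = 0.309520 + 0.041763 = 0.351283.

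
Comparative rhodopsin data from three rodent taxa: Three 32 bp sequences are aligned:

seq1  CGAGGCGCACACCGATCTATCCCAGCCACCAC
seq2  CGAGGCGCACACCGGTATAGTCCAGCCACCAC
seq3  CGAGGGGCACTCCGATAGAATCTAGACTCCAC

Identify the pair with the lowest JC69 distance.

seq1 and seq2

seq1–seq2: 4/32 differ, p = 0.125, d = 0.137.
seq1–seq3: 9/32 differ, p = 0.281, d = 0.353.
seq2–seq3: 8/32 differ, p = 0.250, d = 0.304.
The smallest distance is between seq1 and seq2.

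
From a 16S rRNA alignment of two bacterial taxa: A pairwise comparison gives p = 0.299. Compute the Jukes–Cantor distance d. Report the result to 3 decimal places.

0.381

d = −(3/4) ln(1 − 4p/3) = −0.75 ln(1 − 0.398667) = −0.75 ln(0.601333)
  = −0.75 × (-0.508606) = 0.381455 substitutions/site.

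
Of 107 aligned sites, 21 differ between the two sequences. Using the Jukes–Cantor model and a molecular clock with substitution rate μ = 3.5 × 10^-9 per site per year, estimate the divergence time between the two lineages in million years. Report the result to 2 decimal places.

32.51

p = 21/107 ≈ 0.196262.
d = −(3/4) ln(1 − 4p/3) = −0.75 ln(1 − 0.261683) = −0.75 ln(0.738317)
  = −0.75 × (-0.303382) = 0.227537 substitutions/site.
Under a molecular clock d = 2μt, so t = d/(2μ) = 0.227537 / (2 × 3.5 × 10^-9) = 32.51 million years.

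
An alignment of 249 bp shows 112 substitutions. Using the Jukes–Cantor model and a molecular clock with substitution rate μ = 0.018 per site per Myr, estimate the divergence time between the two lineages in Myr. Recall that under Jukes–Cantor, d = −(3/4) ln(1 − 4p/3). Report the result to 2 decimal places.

19.08

p = 112/249 ≈ 0.449799.
d = −(3/4) ln(1 − 4p/3) = −0.75 ln(1 − 0.599732) = −0.75 ln(0.400268)
  = −0.75 × (-0.915621) = 0.686716 substitutions/site.
Under a molecular clock d = 2μt, so t = d/(2μ) = 0.686716 / (2 × 0.018) = 19.08 Myr.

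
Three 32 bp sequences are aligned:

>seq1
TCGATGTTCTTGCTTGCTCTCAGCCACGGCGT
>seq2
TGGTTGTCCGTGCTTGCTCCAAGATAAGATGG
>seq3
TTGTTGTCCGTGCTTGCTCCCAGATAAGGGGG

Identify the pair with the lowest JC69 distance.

seq2 and seq3

seq1–seq2: 12/32 differ, p = 0.375, d = 0.520.
seq1–seq3: 10/32 differ, p = 0.313, d = 0.404.
seq2–seq3: 4/32 differ, p = 0.125, d = 0.137.
The smallest distance is between seq2 and seq3.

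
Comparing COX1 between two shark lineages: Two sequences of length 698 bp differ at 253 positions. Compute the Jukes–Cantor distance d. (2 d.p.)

p = 253/698 ≈ 0.362464.
d = −(3/4) ln(1 − 4p/3) = −0.75 ln(1 − 0.483285) = −0.75 ln(0.516715)
  = −0.75 × (-0.660264) = 0.495198 substitutions/site.

0.50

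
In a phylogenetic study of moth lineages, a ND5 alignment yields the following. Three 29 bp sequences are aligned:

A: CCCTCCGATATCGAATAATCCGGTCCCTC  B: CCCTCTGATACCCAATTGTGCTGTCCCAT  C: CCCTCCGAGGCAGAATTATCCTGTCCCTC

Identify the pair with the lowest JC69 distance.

A–B: 9/29 differ, p = 0.310, d = 0.401.
A–C: 6/29 differ, p = 0.207, d = 0.242.
B–C: 9/29 differ, p = 0.310, d = 0.401.
The smallest distance is between A and C.

A and C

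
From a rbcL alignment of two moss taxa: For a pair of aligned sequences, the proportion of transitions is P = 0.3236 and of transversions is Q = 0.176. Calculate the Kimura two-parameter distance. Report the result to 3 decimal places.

0.975

Under the Kimura two-parameter model, d = −½ ln(1 − 2P − Q) − ¼ ln(1 − 2Q).
1 − 2P − Q = 0.1768, giving −½ ln(0.1768) = 0.866368.
1 − 2Q = 0.648, giving −¼ ln(0.648) = 0.108466.
d = 0.866368 + 0.108466 = 0.974834.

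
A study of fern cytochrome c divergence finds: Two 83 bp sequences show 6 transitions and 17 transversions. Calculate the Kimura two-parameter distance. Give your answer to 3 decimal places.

0.347

P = 6/83 ≈ 0.072289 and Q = 17/83 ≈ 0.204819.
Under the Kimura two-parameter model, d = −½ ln(1 − 2P − Q) − ¼ ln(1 − 2Q).
1 − 2P − Q = 0.650603, giving −½ ln(0.650603) = 0.214928.
1 − 2Q = 0.590362, giving −¼ ln(0.590362) = 0.131755.
d = 0.214928 + 0.131755 = 0.346683.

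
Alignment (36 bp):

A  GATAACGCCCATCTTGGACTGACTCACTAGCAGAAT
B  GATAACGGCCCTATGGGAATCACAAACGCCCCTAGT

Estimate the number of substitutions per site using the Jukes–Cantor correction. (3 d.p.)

The sequences differ at 14 of 36 sites, so p = 14/36 ≈ 0.388889.
d = −(3/4) ln(1 − 4p/3) = −0.75 ln(1 − 0.518519) = −0.75 ln(0.481481)
  = −0.75 × (-0.730889) = 0.548167 substitutions/site.

0.548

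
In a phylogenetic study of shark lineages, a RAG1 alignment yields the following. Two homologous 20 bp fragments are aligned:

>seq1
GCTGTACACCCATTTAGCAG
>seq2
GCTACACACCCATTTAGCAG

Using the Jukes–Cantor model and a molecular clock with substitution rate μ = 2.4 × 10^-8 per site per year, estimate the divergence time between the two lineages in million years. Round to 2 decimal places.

The sequences differ at 2 of 20 sites (4, 5), so p = 2/20 = 0.1.
d = −(3/4) ln(1 − 4p/3) = −0.75 ln(1 − 0.133333) = −0.75 ln(0.866667)
  = −0.75 × (-0.143100) = 0.107325 substitutions/site.
Under a molecular clock d = 2μt, so t = d/(2μ) = 0.107325 / (2 × 2.4 × 10^-8) = 2.24 million years.

2.24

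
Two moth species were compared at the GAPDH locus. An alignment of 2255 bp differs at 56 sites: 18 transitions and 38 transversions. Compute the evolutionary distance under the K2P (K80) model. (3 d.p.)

P = 18/2255 ≈ 0.007982 and Q = 38/2255 ≈ 0.016851.
Under the Kimura two-parameter model, d = −½ ln(1 − 2P − Q) − ¼ ln(1 − 2Q).
1 − 2P − Q = 0.967185, giving −½ ln(0.967185) = 0.016683.
1 − 2Q = 0.966298, giving −¼ ln(0.966298) = 0.008571.
d = 0.016683 + 0.008571 = 0.025254.

0.025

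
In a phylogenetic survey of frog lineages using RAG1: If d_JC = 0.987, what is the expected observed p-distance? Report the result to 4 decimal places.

0.5488

p = (3/4)(1 − e^(−4d/3)) = 0.75 × (1 − e^(-1.316)) = 0.75 × (1 − 0.268206) = 0.548846.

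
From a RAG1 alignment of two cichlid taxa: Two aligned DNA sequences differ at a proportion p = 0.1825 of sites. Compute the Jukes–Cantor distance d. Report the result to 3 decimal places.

0.209

d = −(3/4) ln(1 − 4p/3) = −0.75 ln(1 − 0.243333) = −0.75 ln(0.756667)
  = −0.75 × (-0.278832) = 0.209124 substitutions/site.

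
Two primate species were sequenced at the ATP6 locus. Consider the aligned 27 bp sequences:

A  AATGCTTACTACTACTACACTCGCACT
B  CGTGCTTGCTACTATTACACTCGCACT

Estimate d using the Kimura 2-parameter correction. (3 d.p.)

Of 27 sites, 3 differences are transitions and 1 are transversions, so P = 3/27 ≈ 0.111111 and Q = 1/27 ≈ 0.037037.
Under the Kimura two-parameter model, d = −½ ln(1 − 2P − Q) − ¼ ln(1 − 2Q).
1 − 2P − Q = 0.740741, giving −½ ln(0.740741) = 0.150052.
1 − 2Q = 0.925926, giving −¼ ln(0.925926) = 0.019240.
d = 0.150052 + 0.019240 = 0.169292.

0.169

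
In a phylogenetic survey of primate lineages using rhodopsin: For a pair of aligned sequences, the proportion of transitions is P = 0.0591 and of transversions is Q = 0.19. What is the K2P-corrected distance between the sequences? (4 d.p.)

Under the Kimura two-parameter model, d = −½ ln(1 − 2P − Q) − ¼ ln(1 − 2Q).
1 − 2P − Q = 0.6918, giving −½ ln(0.6918) = 0.184229.
1 − 2Q = 0.62, giving −¼ ln(0.62) = 0.119509.
d = 0.184229 + 0.119509 = 0.303738.

0.3037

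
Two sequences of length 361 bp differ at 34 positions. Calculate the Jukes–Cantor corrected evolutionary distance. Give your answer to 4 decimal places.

0.1006

p = 34/361 ≈ 0.094183.
d = −(3/4) ln(1 − 4p/3) = −0.75 ln(1 − 0.125577) = −0.75 ln(0.874423)
  = −0.75 × (-0.134191) = 0.100643 substitutions/site.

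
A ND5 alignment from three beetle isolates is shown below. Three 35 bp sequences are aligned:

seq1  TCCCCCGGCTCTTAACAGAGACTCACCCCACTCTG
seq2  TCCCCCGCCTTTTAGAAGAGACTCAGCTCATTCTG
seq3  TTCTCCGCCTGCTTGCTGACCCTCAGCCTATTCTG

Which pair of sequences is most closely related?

seq1–seq2: 7/35 differ, p = 0.200, d = 0.233.
seq1–seq3: 13/35 differ, p = 0.371, d = 0.513.
seq2–seq3: 11/35 differ, p = 0.314, d = 0.407.
The smallest distance is between seq1 and seq2.

seq1 and seq2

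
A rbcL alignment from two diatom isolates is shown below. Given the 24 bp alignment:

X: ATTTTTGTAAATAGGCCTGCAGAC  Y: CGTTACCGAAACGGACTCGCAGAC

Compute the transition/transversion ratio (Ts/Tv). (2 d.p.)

1.20

Transitions are A↔G and C↔T; transversions are all other mismatches.
Transitions: 6. Transversions: 5.
R = 6/5 = 1.20.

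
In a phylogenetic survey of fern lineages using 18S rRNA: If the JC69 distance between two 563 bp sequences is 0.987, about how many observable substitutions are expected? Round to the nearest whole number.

309

Invert JC69: p = (3/4)(1 − e^(−4d/3)) = 0.75 × (1 − e^(-1.316)) = 0.75 × (1 − 0.268206) = 0.548846.
Expected differing sites = pL ≈ 0.548846 × 563 = 309.000298 ≈ 309.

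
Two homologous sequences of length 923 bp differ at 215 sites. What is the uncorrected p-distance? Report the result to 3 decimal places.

p = 215/923 = 0.232936… ≈ 0.233 (to 3 d.p.).

0.233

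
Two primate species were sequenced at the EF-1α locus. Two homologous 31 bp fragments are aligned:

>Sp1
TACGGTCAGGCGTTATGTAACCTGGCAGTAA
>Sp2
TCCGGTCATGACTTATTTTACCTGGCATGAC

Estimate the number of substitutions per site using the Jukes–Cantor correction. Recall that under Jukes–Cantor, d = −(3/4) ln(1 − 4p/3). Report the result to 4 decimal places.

The sequences differ at 9 of 31 sites (2, 9, 11, 12, 17, 19, 28, 29, 31), so p = 9/31 ≈ 0.290323.
d = −(3/4) ln(1 − 4p/3) = −0.75 ln(1 − 0.387097) = −0.75 ln(0.612903)
  = −0.75 × (-0.489549) = 0.367162 substitutions/site.

0.3672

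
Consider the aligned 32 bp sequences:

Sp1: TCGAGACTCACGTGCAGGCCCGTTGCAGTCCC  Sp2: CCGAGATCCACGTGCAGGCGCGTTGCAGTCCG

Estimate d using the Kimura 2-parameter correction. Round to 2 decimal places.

Of 32 sites, 3 differences are transitions and 2 are transversions, so P = 3/32 = 0.09375 and Q = 2/32 = 0.0625.
Under the Kimura two-parameter model, d = −½ ln(1 − 2P − Q) − ¼ ln(1 − 2Q).
1 − 2P − Q = 0.75, giving −½ ln(0.75) = 0.143841.
1 − 2Q = 0.875, giving −¼ ln(0.875) = 0.033383.
d = 0.143841 + 0.033383 = 0.177224.

0.18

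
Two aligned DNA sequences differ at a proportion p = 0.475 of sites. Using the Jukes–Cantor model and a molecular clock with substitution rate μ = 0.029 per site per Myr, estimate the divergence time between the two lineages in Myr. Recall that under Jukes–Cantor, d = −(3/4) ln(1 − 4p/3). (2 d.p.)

12.97

d = −(3/4) ln(1 − 4p/3) = −0.75 ln(1 − 0.633333) = −0.75 ln(0.366667)
  = −0.75 × (-1.003301) = 0.752476 substitutions/site.
Under a molecular clock d = 2μt, so t = d/(2μ) = 0.752476 / (2 × 0.029) = 12.97 Myr.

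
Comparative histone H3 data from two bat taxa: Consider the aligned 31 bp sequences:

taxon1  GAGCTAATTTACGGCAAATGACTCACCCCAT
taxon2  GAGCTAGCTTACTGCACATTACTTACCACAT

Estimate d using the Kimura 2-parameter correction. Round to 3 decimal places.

0.269

Of 31 sites, 3 differences are transitions and 4 are transversions, so P = 3/31 ≈ 0.096774 and Q = 4/31 ≈ 0.129032.
Under the Kimura two-parameter model, d = −½ ln(1 − 2P − Q) − ¼ ln(1 − 2Q).
1 − 2P − Q = 0.67742, giving −½ ln(0.67742) = 0.194732.
1 − 2Q = 0.741936, giving −¼ ln(0.741936) = 0.074623.
d = 0.194732 + 0.074623 = 0.269355.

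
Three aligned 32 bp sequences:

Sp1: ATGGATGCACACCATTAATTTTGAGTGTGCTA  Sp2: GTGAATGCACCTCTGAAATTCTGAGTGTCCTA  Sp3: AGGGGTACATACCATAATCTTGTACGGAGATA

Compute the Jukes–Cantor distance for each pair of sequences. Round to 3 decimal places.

d(Sp1,Sp2) = 0.353, d(Sp1,Sp3) = 0.585, d(Sp2,Sp3) = 1.344

Sp1–Sp2: 9/32 sites differ → p = 0.28125, d = −0.75 ln(1 − 0.375) = 0.352503 ≈ 0.353.
Sp1–Sp3: 13/32 sites differ → p = 0.40625, d = −0.75 ln(1 − 0.541667) = 0.585119 ≈ 0.585.
Sp2–Sp3: 20/32 sites differ → p = 0.625, d = −0.75 ln(1 − 0.833333) = 1.343818 ≈ 1.344.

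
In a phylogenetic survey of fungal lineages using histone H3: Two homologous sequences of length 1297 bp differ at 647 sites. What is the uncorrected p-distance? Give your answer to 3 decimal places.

0.499

p = 647/1297 = 0.498843… ≈ 0.499 (to 3 d.p.).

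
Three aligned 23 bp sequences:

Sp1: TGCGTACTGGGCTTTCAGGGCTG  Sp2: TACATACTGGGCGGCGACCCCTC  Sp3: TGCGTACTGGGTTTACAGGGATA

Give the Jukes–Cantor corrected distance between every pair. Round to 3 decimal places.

d(Sp1,Sp2) = 0.650, d(Sp1,Sp3) = 0.198, d(Sp2,Sp3) = 0.892

Sp1–Sp2: 10/23 sites differ → p ≈ 0.434783, d = −0.75 ln(1 − 0.579711) = 0.650110 ≈ 0.650.
Sp1–Sp3: 4/23 sites differ → p ≈ 0.173913, d = −0.75 ln(1 − 0.231884) = 0.197861 ≈ 0.198.
Sp2–Sp3: 12/23 sites differ → p ≈ 0.521739, d = −0.75 ln(1 − 0.695652) = 0.892188 ≈ 0.892.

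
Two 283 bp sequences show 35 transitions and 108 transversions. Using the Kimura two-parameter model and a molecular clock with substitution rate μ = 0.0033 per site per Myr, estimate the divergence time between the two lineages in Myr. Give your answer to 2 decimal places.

129.69

P = 35/283 ≈ 0.123675 and Q = 108/283 ≈ 0.381625.
Under the Kimura two-parameter model, d = −½ ln(1 − 2P − Q) − ¼ ln(1 − 2Q).
1 − 2P − Q = 0.371025, giving −½ ln(0.371025) = 0.495743.
1 − 2Q = 0.23675, giving −¼ ln(0.23675) = 0.360188.
d = 0.495743 + 0.360188 = 0.855931.
Under a molecular clock d = 2μt, so t = d/(2μ) = 0.855931 / (2 × 0.0033) = 129.69 Myr.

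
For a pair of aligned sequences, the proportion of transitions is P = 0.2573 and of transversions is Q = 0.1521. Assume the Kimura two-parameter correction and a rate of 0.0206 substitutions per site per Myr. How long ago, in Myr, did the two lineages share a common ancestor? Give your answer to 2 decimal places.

Under the Kimura two-parameter model, d = −½ ln(1 − 2P − Q) − ¼ ln(1 − 2Q).
1 − 2P − Q = 0.3333, giving −½ ln(0.3333) = 0.549356.
1 − 2Q = 0.6958, giving −¼ ln(0.6958) = 0.090673.
d = 0.549356 + 0.090673 = 0.640029.
Under a molecular clock d = 2μt, so t = d/(2μ) = 0.640029 / (2 × 0.0206) = 15.53 Myr.

15.53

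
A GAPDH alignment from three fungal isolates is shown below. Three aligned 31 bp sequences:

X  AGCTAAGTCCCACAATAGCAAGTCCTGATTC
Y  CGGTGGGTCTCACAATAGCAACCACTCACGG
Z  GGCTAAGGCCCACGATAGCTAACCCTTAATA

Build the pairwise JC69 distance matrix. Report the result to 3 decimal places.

d(X,Y) = 0.544, d(X,Z) = 0.367, d(Y,Z) = 0.691

X–Y: 12/31 sites differ → p ≈ 0.387097, d = −0.75 ln(1 − 0.516129) = 0.544453 ≈ 0.544.
X–Z: 9/31 sites differ → p ≈ 0.290323, d = −0.75 ln(1 − 0.387097) = 0.367161 ≈ 0.367.
Y–Z: 14/31 sites differ → p ≈ 0.451613, d = −0.75 ln(1 − 0.602151) = 0.691262 ≈ 0.691.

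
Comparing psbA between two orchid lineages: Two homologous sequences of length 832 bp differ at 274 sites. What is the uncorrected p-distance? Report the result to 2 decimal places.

p = 274/832 = 0.329326… ≈ 0.33 (to 2 d.p.).

0.33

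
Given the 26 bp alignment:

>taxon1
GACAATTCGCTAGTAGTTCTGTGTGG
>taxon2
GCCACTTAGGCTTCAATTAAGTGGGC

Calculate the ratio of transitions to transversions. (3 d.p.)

Transitions are A↔G and C↔T; transversions are all other mismatches.
Transitions: 3. Transversions: 10.
R = 3/10 = 0.300.

0.300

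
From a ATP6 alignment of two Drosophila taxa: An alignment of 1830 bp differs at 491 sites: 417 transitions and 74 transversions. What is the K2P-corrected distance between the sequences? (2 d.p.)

0.36

P = 417/1830 ≈ 0.227869 and Q = 74/1830 ≈ 0.040437.
Under the Kimura two-parameter model, d = −½ ln(1 − 2P − Q) − ¼ ln(1 − 2Q).
1 − 2P − Q = 0.503825, giving −½ ln(0.503825) = 0.342763.
1 − 2Q = 0.919126, giving −¼ ln(0.919126) = 0.021083.
d = 0.342763 + 0.021083 = 0.363846.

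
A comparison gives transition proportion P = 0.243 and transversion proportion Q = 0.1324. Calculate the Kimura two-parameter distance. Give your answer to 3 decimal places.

0.559

Under the Kimura two-parameter model, d = −½ ln(1 − 2P − Q) − ¼ ln(1 − 2Q).
1 − 2P − Q = 0.3816, giving −½ ln(0.3816) = 0.481691.
1 − 2Q = 0.7352, giving −¼ ln(0.7352) = 0.076903.
d = 0.481691 + 0.076903 = 0.558594.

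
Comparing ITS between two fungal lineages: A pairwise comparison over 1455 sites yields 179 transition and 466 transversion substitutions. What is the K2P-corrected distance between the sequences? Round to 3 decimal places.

0.674

P = 179/1455 ≈ 0.123024 and Q = 466/1455 ≈ 0.320275.
Under the Kimura two-parameter model, d = −½ ln(1 − 2P − Q) − ¼ ln(1 − 2Q).
1 − 2P − Q = 0.433677, giving −½ ln(0.433677) = 0.417728.
1 − 2Q = 0.35945, giving −¼ ln(0.35945) = 0.255795.
d = 0.417728 + 0.255795 = 0.673523.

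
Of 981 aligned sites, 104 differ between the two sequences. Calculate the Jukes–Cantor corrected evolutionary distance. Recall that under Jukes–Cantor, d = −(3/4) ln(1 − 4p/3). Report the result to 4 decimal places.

p = 104/981 ≈ 0.106014.
d = −(3/4) ln(1 − 4p/3) = −0.75 ln(1 − 0.141352) = −0.75 ln(0.858648)
  = −0.75 × (-0.152396) = 0.114297 substitutions/site.

0.1143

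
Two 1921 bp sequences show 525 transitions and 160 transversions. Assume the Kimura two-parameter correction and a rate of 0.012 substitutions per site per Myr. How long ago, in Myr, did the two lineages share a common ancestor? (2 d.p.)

22.60

P = 525/1921 ≈ 0.273295 and Q = 160/1921 ≈ 0.08329.
Under the Kimura two-parameter model, d = −½ ln(1 − 2P − Q) − ¼ ln(1 − 2Q).
1 − 2P − Q = 0.37012, giving −½ ln(0.37012) = 0.496964.
1 − 2Q = 0.83342, giving −¼ ln(0.83342) = 0.045554.
d = 0.496964 + 0.045554 = 0.542518.
Under a molecular clock d = 2μt, so t = d/(2μ) = 0.542518 / (2 × 0.012) = 22.60 Myr.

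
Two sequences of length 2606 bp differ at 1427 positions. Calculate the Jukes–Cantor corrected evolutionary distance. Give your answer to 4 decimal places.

p = 1427/2606 ≈ 0.547583.
d = −(3/4) ln(1 − 4p/3) = −0.75 ln(1 − 0.730111) = −0.75 ln(0.269889)
  = −0.75 × (-1.309745) = 0.982309 substitutions/site.

0.9823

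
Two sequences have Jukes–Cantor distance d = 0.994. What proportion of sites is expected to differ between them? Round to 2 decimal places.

0.55

p = (3/4)(1 − e^(−4d/3)) = 0.75 × (1 − e^(-1.325333)) = 0.75 × (1 − 0.265714) = 0.550715.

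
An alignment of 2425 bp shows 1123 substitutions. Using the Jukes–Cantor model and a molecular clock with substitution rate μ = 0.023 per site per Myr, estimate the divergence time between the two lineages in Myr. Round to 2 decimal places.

p = 1123/2425 ≈ 0.463093.
d = −(3/4) ln(1 − 4p/3) = −0.75 ln(1 − 0.617457) = −0.75 ln(0.382543)
  = −0.75 × (-0.960914) = 0.720686 substitutions/site.
Under a molecular clock d = 2μt, so t = d/(2μ) = 0.720686 / (2 × 0.023) = 15.67 Myr.

15.67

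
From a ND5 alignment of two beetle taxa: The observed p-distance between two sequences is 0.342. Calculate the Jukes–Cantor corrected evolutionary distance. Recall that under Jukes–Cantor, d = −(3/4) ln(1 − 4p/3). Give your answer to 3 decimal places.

0.457

d = −(3/4) ln(1 − 4p/3) = −0.75 ln(1 − 0.456) = −0.75 ln(0.544)
  = −0.75 × (-0.608806) = 0.456605 substitutions/site.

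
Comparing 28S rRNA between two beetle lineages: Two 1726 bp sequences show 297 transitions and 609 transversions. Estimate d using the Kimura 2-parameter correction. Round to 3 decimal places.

0.903

P = 297/1726 ≈ 0.172074 and Q = 609/1726 ≈ 0.352839.
Under the Kimura two-parameter model, d = −½ ln(1 − 2P − Q) − ¼ ln(1 − 2Q).
1 − 2P − Q = 0.303013, giving −½ ln(0.303013) = 0.596990.
1 − 2Q = 0.294322, giving −¼ ln(0.294322) = 0.305770.
d = 0.596990 + 0.305770 = 0.902760.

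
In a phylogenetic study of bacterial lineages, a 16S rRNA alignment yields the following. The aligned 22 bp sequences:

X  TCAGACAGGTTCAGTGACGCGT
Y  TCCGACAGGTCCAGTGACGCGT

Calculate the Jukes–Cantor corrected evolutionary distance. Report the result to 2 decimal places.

The sequences differ at 2 of 22 sites (3, 11), so p = 2/22 ≈ 0.090909.
d = −(3/4) ln(1 − 4p/3) = −0.75 ln(1 − 0.121212) = −0.75 ln(0.878788)
  = −0.75 × (-0.129212) = 0.096909 substitutions/site.

0.10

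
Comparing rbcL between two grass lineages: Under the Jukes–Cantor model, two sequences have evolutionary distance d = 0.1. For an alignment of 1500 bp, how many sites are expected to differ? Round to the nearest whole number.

Invert JC69: p = (3/4)(1 − e^(−4d/3)) = 0.75 × (1 − e^(-0.133333)) = 0.75 × (1 − 0.875174) = 0.093620.
Expected differing sites = pL ≈ 0.093620 × 1500 = 140.43 ≈ 140.

140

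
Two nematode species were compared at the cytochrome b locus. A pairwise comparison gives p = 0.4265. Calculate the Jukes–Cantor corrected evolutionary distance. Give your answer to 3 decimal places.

d = −(3/4) ln(1 − 4p/3) = −0.75 ln(1 − 0.568667) = −0.75 ln(0.431333)
  = −0.75 × (-0.840875) = 0.630656 substitutions/site.

0.631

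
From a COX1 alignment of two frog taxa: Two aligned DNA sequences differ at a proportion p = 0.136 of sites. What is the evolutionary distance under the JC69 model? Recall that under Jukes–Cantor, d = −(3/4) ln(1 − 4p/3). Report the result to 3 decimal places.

d = −(3/4) ln(1 − 4p/3) = −0.75 ln(1 − 0.181333) = −0.75 ln(0.818667)
  = −0.75 × (-0.200078) = 0.150059 substitutions/site.

0.150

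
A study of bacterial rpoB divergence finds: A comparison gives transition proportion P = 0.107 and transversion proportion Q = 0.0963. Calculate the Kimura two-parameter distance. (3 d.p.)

0.239

Under the Kimura two-parameter model, d = −½ ln(1 − 2P − Q) − ¼ ln(1 − 2Q).
1 − 2P − Q = 0.6897, giving −½ ln(0.6897) = 0.185749.
1 − 2Q = 0.8074, giving −¼ ln(0.8074) = 0.053484.
d = 0.185749 + 0.053484 = 0.239233.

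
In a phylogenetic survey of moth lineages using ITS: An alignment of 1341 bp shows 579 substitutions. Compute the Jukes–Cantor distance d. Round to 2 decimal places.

p = 579/1341 ≈ 0.431767.
d = −(3/4) ln(1 − 4p/3) = −0.75 ln(1 − 0.575689) = −0.75 ln(0.424311)
  = −0.75 × (-0.857289) = 0.642967 substitutions/site.

0.64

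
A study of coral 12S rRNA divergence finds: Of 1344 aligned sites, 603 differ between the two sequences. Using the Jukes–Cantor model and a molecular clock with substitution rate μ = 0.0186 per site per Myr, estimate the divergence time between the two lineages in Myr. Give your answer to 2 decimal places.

p = 603/1344 ≈ 0.448661.
d = −(3/4) ln(1 − 4p/3) = −0.75 ln(1 − 0.598215) = −0.75 ln(0.401785)
  = −0.75 × (-0.911838) = 0.683879 substitutions/site.
Under a molecular clock d = 2μt, so t = d/(2μ) = 0.683879 / (2 × 0.0186) = 18.38 Myr.

18.38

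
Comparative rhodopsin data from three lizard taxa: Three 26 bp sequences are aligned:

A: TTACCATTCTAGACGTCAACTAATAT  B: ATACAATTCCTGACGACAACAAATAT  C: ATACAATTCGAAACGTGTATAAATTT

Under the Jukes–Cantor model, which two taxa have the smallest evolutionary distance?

A–B: 6/26 differ, p = 0.231, d = 0.276.
A–C: 9/26 differ, p = 0.346, d = 0.464.
B–C: 8/26 differ, p = 0.308, d = 0.396.
The smallest distance is between A and B.

A and B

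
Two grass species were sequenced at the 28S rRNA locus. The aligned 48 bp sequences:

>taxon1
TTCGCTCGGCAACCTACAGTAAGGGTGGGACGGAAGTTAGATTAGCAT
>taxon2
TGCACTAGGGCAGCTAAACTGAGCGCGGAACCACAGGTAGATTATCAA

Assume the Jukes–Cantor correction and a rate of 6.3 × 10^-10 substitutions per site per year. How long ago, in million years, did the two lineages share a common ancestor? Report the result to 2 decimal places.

The sequences differ at 18 of 48 sites, so p = 18/48 = 0.375.
d = −(3/4) ln(1 − 4p/3) = −0.75 ln(1 − 0.5) = −0.75 ln(0.5)
  = −0.75 × (-0.693147) = 0.519860 substitutions/site.
Under a molecular clock d = 2μt, so t = d/(2μ) = 0.519860 / (2 × 6.3 × 10^-10) = 412.59 million years.

412.59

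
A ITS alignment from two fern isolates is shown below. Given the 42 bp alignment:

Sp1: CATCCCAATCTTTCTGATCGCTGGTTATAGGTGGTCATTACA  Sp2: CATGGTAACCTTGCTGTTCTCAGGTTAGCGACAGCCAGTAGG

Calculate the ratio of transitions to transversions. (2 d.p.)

Transitions are A↔G and C↔T; transversions are all other mismatches.
Transitions: 7. Transversions: 10.
R = 7/10 = 0.70.

0.70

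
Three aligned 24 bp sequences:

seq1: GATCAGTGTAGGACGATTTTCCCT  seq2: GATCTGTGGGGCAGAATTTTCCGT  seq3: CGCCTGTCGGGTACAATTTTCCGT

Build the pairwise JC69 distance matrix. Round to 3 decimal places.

seq1–seq2: 7/24 sites differ → p ≈ 0.291667, d = −0.75 ln(1 − 0.388889) = 0.369358 ≈ 0.369.
seq1–seq3: 10/24 sites differ → p ≈ 0.416667, d = −0.75 ln(1 − 0.555556) = 0.608198 ≈ 0.608.
seq2–seq3: 6/24 sites differ → p = 0.25, d = −0.75 ln(1 − 0.333333) = 0.304098 ≈ 0.304.

d(seq1,seq2) = 0.369, d(seq1,seq3) = 0.608, d(seq2,seq3) = 0.304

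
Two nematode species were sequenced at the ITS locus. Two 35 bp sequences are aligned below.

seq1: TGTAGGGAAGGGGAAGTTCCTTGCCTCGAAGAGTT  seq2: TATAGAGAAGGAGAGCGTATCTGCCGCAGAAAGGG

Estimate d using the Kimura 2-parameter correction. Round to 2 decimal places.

0.68

Of 35 sites, 9 differences are transitions and 6 are transversions, so P = 9/35 ≈ 0.257143 and Q = 6/35 ≈ 0.171429.
Under the Kimura two-parameter model, d = −½ ln(1 − 2P − Q) − ¼ ln(1 − 2Q).
1 − 2P − Q = 0.314285, giving −½ ln(0.314285) = 0.578728.
1 − 2Q = 0.657142, giving −¼ ln(0.657142) = 0.104964.
d = 0.578728 + 0.104964 = 0.683692.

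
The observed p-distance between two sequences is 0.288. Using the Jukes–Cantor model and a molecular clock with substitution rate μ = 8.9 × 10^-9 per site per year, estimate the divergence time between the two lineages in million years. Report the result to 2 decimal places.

20.41

d = −(3/4) ln(1 − 4p/3) = −0.75 ln(1 − 0.384) = −0.75 ln(0.616)
  = −0.75 × (-0.484508) = 0.363381 substitutions/site.
Under a molecular clock d = 2μt, so t = d/(2μ) = 0.363381 / (2 × 8.9 × 10^-9) = 20.41 million years.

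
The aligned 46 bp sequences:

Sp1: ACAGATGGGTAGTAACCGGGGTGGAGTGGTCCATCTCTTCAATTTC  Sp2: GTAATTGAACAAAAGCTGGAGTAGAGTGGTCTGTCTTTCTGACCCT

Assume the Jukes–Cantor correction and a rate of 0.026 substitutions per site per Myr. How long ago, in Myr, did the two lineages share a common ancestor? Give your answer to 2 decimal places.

15.85

The sequences differ at 23 of 46 sites, so p = 23/46 = 0.5.
d = −(3/4) ln(1 − 4p/3) = −0.75 ln(1 − 0.666667) = −0.75 ln(0.333333)
  = −0.75 × (-1.098613) = 0.823960 substitutions/site.
Under a molecular clock d = 2μt, so t = d/(2μ) = 0.823960 / (2 × 0.026) = 15.85 Myr.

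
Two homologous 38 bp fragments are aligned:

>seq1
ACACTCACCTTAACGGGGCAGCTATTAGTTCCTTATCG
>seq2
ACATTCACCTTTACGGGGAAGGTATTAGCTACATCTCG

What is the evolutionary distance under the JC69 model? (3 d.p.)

0.247

The sequences differ at 8 of 38 sites (4, 12, 19, 22, 29, 31, 33, 35), so p = 8/38 ≈ 0.210526.
d = −(3/4) ln(1 − 4p/3) = −0.75 ln(1 − 0.280701) = −0.75 ln(0.719299)
  = −0.75 × (-0.329478) = 0.247109 substitutions/site.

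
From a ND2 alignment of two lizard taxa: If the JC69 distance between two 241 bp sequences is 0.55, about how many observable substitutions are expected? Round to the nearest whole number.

Invert JC69: p = (3/4)(1 − e^(−4d/3)) = 0.75 × (1 − e^(-0.733333)) = 0.75 × (1 − 0.480305) = 0.389771.
Expected differing sites = pL ≈ 0.389771 × 241 = 93.934811 ≈ 94.

94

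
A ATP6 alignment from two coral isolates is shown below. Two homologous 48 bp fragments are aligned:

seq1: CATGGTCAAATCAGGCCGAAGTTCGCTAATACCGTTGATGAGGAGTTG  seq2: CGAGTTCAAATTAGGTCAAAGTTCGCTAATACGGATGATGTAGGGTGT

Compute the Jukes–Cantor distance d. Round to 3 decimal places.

The sequences differ at 13 of 48 sites, so p = 13/48 ≈ 0.270833.
d = −(3/4) ln(1 − 4p/3) = −0.75 ln(1 − 0.361111) = −0.75 ln(0.638889)
  = −0.75 × (-0.448025) = 0.336019 substitutions/site.

0.336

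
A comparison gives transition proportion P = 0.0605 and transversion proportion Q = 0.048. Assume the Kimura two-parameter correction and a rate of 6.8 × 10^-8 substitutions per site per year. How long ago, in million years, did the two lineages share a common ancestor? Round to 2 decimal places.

Under the Kimura two-parameter model, d = −½ ln(1 − 2P − Q) − ¼ ln(1 − 2Q).
1 − 2P − Q = 0.831, giving −½ ln(0.831) = 0.092563.
1 − 2Q = 0.904, giving −¼ ln(0.904) = 0.025231.
d = 0.092563 + 0.025231 = 0.117794.
Under a molecular clock d = 2μt, so t = d/(2μ) = 0.117794 / (2 × 6.8 × 10^-8) = 0.87 million years.

0.87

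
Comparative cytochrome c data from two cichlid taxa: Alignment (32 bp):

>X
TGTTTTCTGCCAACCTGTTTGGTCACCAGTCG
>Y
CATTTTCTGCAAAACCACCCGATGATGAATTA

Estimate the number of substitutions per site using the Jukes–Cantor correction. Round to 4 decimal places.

The sequences differ at 16 of 32 sites, so p = 16/32 = 0.5.
d = −(3/4) ln(1 − 4p/3) = −0.75 ln(1 − 0.666667) = −0.75 ln(0.333333)
  = −0.75 × (-1.098613) = 0.823960 substitutions/site.

0.8240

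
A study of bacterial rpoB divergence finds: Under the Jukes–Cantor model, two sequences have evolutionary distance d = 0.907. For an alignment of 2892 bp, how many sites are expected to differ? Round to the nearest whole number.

Invert JC69: p = (3/4)(1 − e^(−4d/3)) = 0.75 × (1 − e^(-1.209333)) = 0.75 × (1 − 0.298396) = 0.526203.
Expected differing sites = pL ≈ 0.526203 × 2892 = 1521.779076 ≈ 1522.

1522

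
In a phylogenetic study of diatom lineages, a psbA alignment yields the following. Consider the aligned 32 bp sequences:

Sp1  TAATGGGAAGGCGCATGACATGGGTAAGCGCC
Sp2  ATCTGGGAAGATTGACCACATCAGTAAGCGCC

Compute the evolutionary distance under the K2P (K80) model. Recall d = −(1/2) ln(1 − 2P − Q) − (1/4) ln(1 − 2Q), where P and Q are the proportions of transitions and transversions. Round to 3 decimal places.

0.460

Of 32 sites, 4 differences are transitions and 7 are transversions, so P = 4/32 = 0.125 and Q = 7/32 = 0.21875.
Under the Kimura two-parameter model, d = −½ ln(1 − 2P − Q) − ¼ ln(1 − 2Q).
1 − 2P − Q = 0.53125, giving −½ ln(0.53125) = 0.316261.
1 − 2Q = 0.5625, giving −¼ ln(0.5625) = 0.143841.
d = 0.316261 + 0.143841 = 0.460102.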